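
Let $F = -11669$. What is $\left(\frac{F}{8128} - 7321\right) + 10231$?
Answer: $\frac{23640811}{8128} \approx 2908.6$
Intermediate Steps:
$\left(\frac{F}{8128} - 7321\right) + 10231 = \left(- \frac{11669}{8128} - 7321\right) + 10231 = - \frac{59516757}{8128} + 10231 = \frac{23640811}{8128}$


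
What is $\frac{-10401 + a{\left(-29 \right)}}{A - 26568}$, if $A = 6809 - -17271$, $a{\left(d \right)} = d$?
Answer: $\frac{5215}{1244} \approx 4.1921$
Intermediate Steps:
$A = 24080$ ($A = 6809 + 17271 = 24080$)
$\frac{-10401 + a{\left(-29 \right)}}{A - 26568} = \frac{-10401 - 29}{24080 - 26568} = - \frac{10430}{-2488} = \left(-10430\right) \left(- \frac{1}{2488}\right) = \frac{5215}{1244}$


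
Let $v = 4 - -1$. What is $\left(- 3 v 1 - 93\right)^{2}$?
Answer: $11664$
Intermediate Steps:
$v = 5$ ($v = 4 + 1 = 5$)
$\left(- 3 v 1 - 93\right)^{2} = \left(\left(-3\right) 5 \cdot 1 - 93\right)^{2} = \left(\left(-15\right) 1 - 93\right)^{2} = \left(-15 - 93\right)^{2} = \left(-108\right)^{2} = 11664$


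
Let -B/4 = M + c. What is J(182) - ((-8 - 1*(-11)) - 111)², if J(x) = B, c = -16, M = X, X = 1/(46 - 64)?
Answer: -104398/9 ≈ -11600.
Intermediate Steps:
X = -1/18 (X = 1/(-18) = -1/18 ≈ -0.055556)
M = -1/18 ≈ -0.055556
B = 578/9 (B = -4*(-1/18 - 16) = -4*(-289/18) = 578/9 ≈ 64.222)
J(x) = 578/9
J(182) - ((-8 - 1*(-11)) - 111)² = 578/9 - ((-8 - 1*(-11)) - 111)² = 578/9 - ((-8 + 11) - 111)² = 578/9 - (3 - 111)² = 578/9 - 1*(-108)² = 578/9 - 1*11664 = 578/9 - 11664 = -104398/9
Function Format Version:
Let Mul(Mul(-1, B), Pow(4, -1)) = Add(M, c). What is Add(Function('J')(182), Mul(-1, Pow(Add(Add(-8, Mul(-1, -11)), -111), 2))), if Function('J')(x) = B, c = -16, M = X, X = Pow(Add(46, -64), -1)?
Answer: Rational(-104398, 9) ≈ -11600.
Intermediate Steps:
X = Rational(-1, 18) (X = Pow(-18, -1) = Rational(-1, 18) ≈ -0.055556)
M = Rational(-1, 18) ≈ -0.055556
B = Rational(578, 9) (B = Mul(-4, Add(Rational(-1, 18), -16)) = Mul(-4, Rational(-289, 18)) = Rational(578, 9) ≈ 64.222)
Function('J')(x) = Rational(578, 9)
Add(Function('J')(182), Mul(-1, Pow(Add(Add(-8, Mul(-1, -11)), -111), 2))) = Add(Rational(578, 9), Mul(-1, Pow(Add(Add(-8, Mul(-1, -11)), -111), 2))) = Add(Rational(578, 9), Mul(-1, Pow(Add(Add(-8, 11), -111), 2))) = Add(Rational(578, 9), Mul(-1, Pow(Add(3, -111), 2))) = Add(Rational(578, 9), Mul(-1, Pow(-108, 2))) = Add(Rational(578, 9), Mul(-1, 11664)) = Add(Rational(578, 9), -11664) = Rational(-104398, 9)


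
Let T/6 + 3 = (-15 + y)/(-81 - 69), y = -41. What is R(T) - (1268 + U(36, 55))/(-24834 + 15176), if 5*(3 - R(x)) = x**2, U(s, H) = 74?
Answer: -63842354/1371875 ≈ -46.537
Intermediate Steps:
T = -394/25 (T = -18 + 6*((-15 - 41)/(-81 - 69)) = -18 + 6*(-56/(-150)) = -18 + 6*(-56*(-1/150)) = -18 + 6*(28/75) = -18 + 56/25 = -394/25 ≈ -15.760)
R(x) = 3 - x**2/5
R(T) - (1268 + U(36, 55))/(-24834 + 15176) = (3 - (-394/25)**2/5) - (1268 + 74)/(-24834 + 15176) = (3 - 1/5*155236/625) - 1342/(-9658) = (3 - 155236/3125) - 1342*(-1)/9658 = -145861/3125 - 1*(-61/439) = -145861/3125 + 61/439 = -63842354/1371875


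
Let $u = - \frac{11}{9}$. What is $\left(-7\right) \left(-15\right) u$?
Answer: $- \frac{385}{3} \approx -128.33$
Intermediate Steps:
$u = - \frac{11}{9}$ ($u = \left(-11\right) \frac{1}{9} = - \frac{11}{9} \approx -1.2222$)
$\left(-7\right) \left(-15\right) u = \left(-7\right) \left(-15\right) \left(- \frac{11}{9}\right) = 105 \left(- \frac{11}{9}\right) = - \frac{385}{3}$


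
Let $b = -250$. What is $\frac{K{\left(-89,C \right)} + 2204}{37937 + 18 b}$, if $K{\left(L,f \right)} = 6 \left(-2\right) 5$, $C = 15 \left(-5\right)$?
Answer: $\frac{2144}{33437} \approx 0.064121$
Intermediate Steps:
$C = -75$
$K{\left(L,f \right)} = -60$ ($K{\left(L,f \right)} = \left(-12\right) 5 = -60$)
$\frac{K{\left(-89,C \right)} + 2204}{37937 + 18 b} = \frac{-60 + 2204}{37937 + 18 \left(-250\right)} = \frac{2144}{37937 - 4500} = \frac{2144}{33437}$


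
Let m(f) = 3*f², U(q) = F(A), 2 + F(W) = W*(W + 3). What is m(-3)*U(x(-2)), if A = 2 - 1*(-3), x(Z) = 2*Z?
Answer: 1026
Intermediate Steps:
A = 5 (A = 2 + 3 = 5)
F(W) = -2 + W*(3 + W) (F(W) = -2 + W*(W + 3) = -2 + W*(3 + W))
U(q) = 38 (U(q) = -2 + 5² + 3*5 = -2 + 25 + 15 = 38)
m(-3)*U(x(-2)) = (3*(-3)²)*38 = (3*9)*38 = 27*38 = 1026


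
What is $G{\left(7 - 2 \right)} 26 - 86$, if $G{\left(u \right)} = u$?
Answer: $44$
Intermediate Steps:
$G{\left(7 - 2 \right)} 26 - 86 = \left(7 - 2\right) 26 - 86 = 5 \cdot 26 - 86 = 130 - 86 = 44$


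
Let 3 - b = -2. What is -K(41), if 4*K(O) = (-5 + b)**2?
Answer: 0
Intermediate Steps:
b = 5 (b = 3 - 1*(-2) = 3 + 2 = 5)
K(O) = 0 (K(O) = (-5 + 5)**2/4 = (1/4)*0**2 = (1/4)*0 = 0)
-K(41) = -1*0 = 0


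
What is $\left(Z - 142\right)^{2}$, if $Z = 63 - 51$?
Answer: $16900$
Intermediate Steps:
$Z = 12$ ($Z = 63 - 51 = 12$)
$\left(Z - 142\right)^{2} = \left(12 - 142\right)^{2} = \left(-130\right)^{2} = 16900$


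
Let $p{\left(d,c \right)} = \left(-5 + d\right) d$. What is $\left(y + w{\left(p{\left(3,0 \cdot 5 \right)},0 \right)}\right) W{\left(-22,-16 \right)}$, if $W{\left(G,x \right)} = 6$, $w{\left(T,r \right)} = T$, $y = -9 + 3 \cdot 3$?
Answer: $-36$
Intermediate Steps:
$p{\left(d,c \right)} = d \left(-5 + d\right)$
$y = 0$ ($y = -9 + 9 = 0$)
$\left(y + w{\left(p{\left(3,0 \cdot 5 \right)},0 \right)}\right) W{\left(-22,-16 \right)} = \left(0 + 3 \left(-5 + 3\right)\right) 6 = \left(0 + 3 \left(-2\right)\right) 6 = \left(0 - 6\right) 6 = \left(-6\right) 6 = -36$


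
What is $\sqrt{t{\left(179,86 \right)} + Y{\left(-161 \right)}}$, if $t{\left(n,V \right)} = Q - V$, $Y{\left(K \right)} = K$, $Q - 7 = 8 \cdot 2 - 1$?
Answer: $15 i \approx 15.0 i$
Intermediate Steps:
$Q = 22$ ($Q = 7 + \left(8 \cdot 2 - 1\right) = 7 + \left(16 - 1\right) = 7 + 15 = 22$)
$t{\left(n,V \right)} = 22 - V$
$\sqrt{t{\left(179,86 \right)} + Y{\left(-161 \right)}} = \sqrt{\left(22 - 86\right) - 161} = \sqrt{-64 - 161} = \sqrt{-225} = 15 i$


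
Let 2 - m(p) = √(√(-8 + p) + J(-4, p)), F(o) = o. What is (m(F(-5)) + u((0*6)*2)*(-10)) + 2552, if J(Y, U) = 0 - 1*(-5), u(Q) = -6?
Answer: 2614 - √(5 + I*√13) ≈ 2611.6 - 0.76303*I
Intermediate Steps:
J(Y, U) = 5 (J(Y, U) = 0 + 5 = 5)
m(p) = 2 - √(5 + √(-8 + p)) (m(p) = 2 - √(√(-8 + p) + 5) = 2 - √(5 + √(-8 + p)))
(m(F(-5)) + u((0*6)*2)*(-10)) + 2552 = ((2 - √(5 + √(-8 - 5))) - 6*(-10)) + 2552 = ((2 - √(5 + √(-13))) + 60) + 2552 = ((2 - √(5 + I*√13)) + 60) + 2552 = (62 - √(5 + I*√13)) + 2552 = 2614 - √(5 + I*√13)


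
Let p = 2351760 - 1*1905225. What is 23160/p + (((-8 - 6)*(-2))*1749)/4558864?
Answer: 2124183371/33928205604 ≈ 0.062608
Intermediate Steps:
p = 446535 (p = 2351760 - 1905225 = 446535)
23160/p + (((-8 - 6)*(-2))*1749)/4558864 = 23160/446535 + (((-8 - 6)*(-2))*1749)/4558864 = 23160*(1/446535) + (-14*(-2)*1749)*(1/4558864) = 1544/29769 + (28*1749)*(1/4558864) = 1544/29769 + 48972*(1/4558864) = 1544/29769 + 12243/1139716 = 2124183371/33928205604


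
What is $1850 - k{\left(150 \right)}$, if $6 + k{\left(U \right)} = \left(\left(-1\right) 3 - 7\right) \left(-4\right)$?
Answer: $1816$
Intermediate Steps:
$k{\left(U \right)} = 34$ ($k{\left(U \right)} = -6 + \left(\left(-1\right) 3 - 7\right) \left(-4\right) = -6 + \left(-3 - 7\right) \left(-4\right) = -6 - -40 = -6 + 40 = 34$)
$1850 - k{\left(150 \right)} = 1850 - 34 = 1816$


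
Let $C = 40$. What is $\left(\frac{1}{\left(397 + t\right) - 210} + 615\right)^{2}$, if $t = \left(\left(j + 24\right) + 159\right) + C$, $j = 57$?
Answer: $\frac{82487286436}{218089} \approx 3.7823 \cdot 10^{5}$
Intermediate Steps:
$t = 280$ ($t = \left(\left(57 + 24\right) + 159\right) + 40 = \left(81 + 159\right) + 40 = 240 + 40 = 280$)
$\left(\frac{1}{\left(397 + t\right) - 210} + 615\right)^{2} = \left(\frac{1}{\left(397 + 280\right) - 210} + 615\right)^{2} = \left(\frac{1}{677 - 210} + 615\right)^{2} = \left(\frac{1}{467} + 615\right)^{2} = \left(\frac{287206}{467}\right)^{2} = \frac{82487286436}{218089}$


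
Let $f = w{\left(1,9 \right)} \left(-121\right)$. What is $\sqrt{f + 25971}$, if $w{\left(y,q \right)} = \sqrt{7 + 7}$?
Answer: $\sqrt{25971 - 121 \sqrt{14}} \approx 159.74$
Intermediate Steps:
$w{\left(y,q \right)} = \sqrt{14}$
$f = - 121 \sqrt{14}$ ($f = \sqrt{14} \left(-121\right) = - 121 \sqrt{14} \approx -452.74$)
$\sqrt{f + 25971} = \sqrt{- 121 \sqrt{14} + 25971} = \sqrt{25971 - 121 \sqrt{14}}$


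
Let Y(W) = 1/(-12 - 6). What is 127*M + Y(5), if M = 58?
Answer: 132587/18 ≈ 7365.9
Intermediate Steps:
Y(W) = -1/18 (Y(W) = 1/(-18) = -1/18)
127*M + Y(5) = 127*58 - 1/18 = 7366 - 1/18 = 132587/18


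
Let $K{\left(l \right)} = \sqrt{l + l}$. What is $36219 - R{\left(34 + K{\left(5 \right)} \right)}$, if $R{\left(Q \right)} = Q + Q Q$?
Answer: $35019 - 69 \sqrt{10} \approx 34801.0$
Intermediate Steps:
$K{\left(l \right)} = \sqrt{2} \sqrt{l}$ ($K{\left(l \right)} = \sqrt{2 l} = \sqrt{2} \sqrt{l}$)
$R{\left(Q \right)} = Q + Q^{2}$
$36219 - R{\left(34 + K{\left(5 \right)} \right)} = 36219 - \left(34 + \sqrt{2} \sqrt{5}\right) \left(1 + \left(34 + \sqrt{2} \sqrt{5}\right)\right) = 36219 - \left(34 + \sqrt{10}\right) \left(1 + \left(34 + \sqrt{10}\right)\right) = 36219 - \left(34 + \sqrt{10}\right) \left(35 + \sqrt{10}\right)$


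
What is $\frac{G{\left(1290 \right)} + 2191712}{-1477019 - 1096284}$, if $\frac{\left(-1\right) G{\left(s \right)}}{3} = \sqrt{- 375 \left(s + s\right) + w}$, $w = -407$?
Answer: $- \frac{2191712}{2573303} + \frac{3 i \sqrt{967907}}{2573303} \approx -0.85171 + 0.001147 i$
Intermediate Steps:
$G{\left(s \right)} = - 3 \sqrt{-407 - 750 s}$ ($G{\left(s \right)} = - 3 \sqrt{- 375 \left(s + s\right) - 407} = - 3 \sqrt{- 375 \cdot 2 s - 407} = - 3 \sqrt{- 750 s - 407} = - 3 \sqrt{-407 - 750 s}$)
$\frac{G{\left(1290 \right)} + 2191712}{-1477019 - 1096284} = \frac{- 3 \sqrt{-407 - 967500} + 2191712}{-1477019 - 1096284} = \frac{- 3 \sqrt{-407 - 967500} + 2191712}{-2573303} = \left(- 3 \sqrt{-967907} + 2191712\right) \left(- \frac{1}{2573303}\right) = \left(- 3 i \sqrt{967907} + 2191712\right) \left(- \frac{1}{2573303}\right) = \left(2191712 - 3 i \sqrt{967907}\right) \left(- \frac{1}{2573303}\right) = - \frac{2191712}{2573303} + \frac{3 i \sqrt{967907}}{2573303}$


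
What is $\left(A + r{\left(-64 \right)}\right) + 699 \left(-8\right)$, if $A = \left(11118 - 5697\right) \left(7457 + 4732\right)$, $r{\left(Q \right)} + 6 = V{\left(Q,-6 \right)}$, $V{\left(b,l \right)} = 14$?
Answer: $66070985$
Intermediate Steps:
$r{\left(Q \right)} = 8$ ($r{\left(Q \right)} = -6 + 14 = 8$)
$A = 66076569$ ($A = 5421 \cdot 12189 = 66076569$)
$\left(A + r{\left(-64 \right)}\right) + 699 \left(-8\right) = \left(66076569 + 8\right) + 699 \left(-8\right) = 66076577 - 5592 = 66070985$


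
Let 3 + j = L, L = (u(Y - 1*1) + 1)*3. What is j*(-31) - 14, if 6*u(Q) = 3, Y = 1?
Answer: -121/2 ≈ -60.500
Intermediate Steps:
u(Q) = 1/2 (u(Q) = (1/6)*3 = 1/2)
L = 9/2 (L = (1/2 + 1)*3 = (3/2)*3 = 9/2 ≈ 4.5000)
j = 3/2 (j = -3 + 9/2 = 3/2 ≈ 1.5000)
j*(-31) - 14 = (3/2)*(-31) - 14 = -93/2 - 14 = -121/2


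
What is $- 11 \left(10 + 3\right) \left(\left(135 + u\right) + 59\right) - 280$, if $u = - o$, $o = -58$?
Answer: $-36316$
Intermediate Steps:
$u = 58$ ($u = \left(-1\right) \left(-58\right) = 58$)
$- 11 \left(10 + 3\right) \left(\left(135 + u\right) + 59\right) - 280 = - 11 \left(10 + 3\right) \left(\left(135 + 58\right) + 59\right) - 280 = \left(-11\right) 13 \left(193 + 59\right) - 280 = \left(-143\right) 252 - 280 = -36036 - 280 = -36316$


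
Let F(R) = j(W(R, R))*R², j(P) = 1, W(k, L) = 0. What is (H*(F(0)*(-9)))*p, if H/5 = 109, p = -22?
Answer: 0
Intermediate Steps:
H = 545 (H = 5*109 = 545)
F(R) = R² (F(R) = 1*R² = R²)
(H*(F(0)*(-9)))*p = (545*(0²*(-9)))*(-22) = (545*(0*(-9)))*(-22) = (545*0)*(-22) = 0*(-22) = 0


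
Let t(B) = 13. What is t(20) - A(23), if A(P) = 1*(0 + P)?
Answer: -10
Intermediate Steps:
A(P) = P (A(P) = 1*P = P)
t(20) - A(23) = 13 - 1*23 = 13 - 23 = -10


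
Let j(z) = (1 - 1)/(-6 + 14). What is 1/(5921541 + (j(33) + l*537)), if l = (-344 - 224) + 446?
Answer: 1/5856027 ≈ 1.7076e-7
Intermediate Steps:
j(z) = 0 (j(z) = 0/8 = 0*(⅛) = 0)
l = -122 (l = -568 + 446 = -122)
1/(5921541 + (j(33) + l*537)) = 1/(5921541 + (0 - 122*537)) = 1/(5921541 + (0 - 65514)) = 1/(5921541 - 65514) = 1/5856027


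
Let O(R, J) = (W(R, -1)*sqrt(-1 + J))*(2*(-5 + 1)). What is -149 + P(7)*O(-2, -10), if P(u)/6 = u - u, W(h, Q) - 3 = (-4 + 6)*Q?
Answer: -149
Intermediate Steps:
W(h, Q) = 3 + 2*Q (W(h, Q) = 3 + (-4 + 6)*Q = 3 + 2*Q)
O(R, J) = -8*sqrt(-1 + J) (O(R, J) = ((3 + 2*(-1))*sqrt(-1 + J))*(2*(-5 + 1)) = ((3 - 2)*sqrt(-1 + J))*(2*(-4)) = (1*sqrt(-1 + J))*(-8) = sqrt(-1 + J)*(-8) = -8*sqrt(-1 + J))
P(u) = 0 (P(u) = 6*(u - u) = 6*0 = 0)
-149 + P(7)*O(-2, -10) = -149 + 0*(-8*sqrt(-1 - 10)) = -149 + 0*(-8*I*sqrt(11)) = -149 + 0 = -149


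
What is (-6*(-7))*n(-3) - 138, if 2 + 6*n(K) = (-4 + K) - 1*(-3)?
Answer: -180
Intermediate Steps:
n(K) = -½ + K/6 (n(K) = -⅓ + ((-4 + K) - 1*(-3))/6 = -⅓ + ((-4 + K) + 3)/6 = -⅓ + (-1 + K)/6 = -⅓ + (-⅙ + K/6) = -½ + K/6)
(-6*(-7))*n(-3) - 138 = (-6*(-7))*(-½ + (⅙)*(-3)) - 138 = 42*(-½ - ½) - 138 = 42*(-1) - 138 = -42 - 138 = -180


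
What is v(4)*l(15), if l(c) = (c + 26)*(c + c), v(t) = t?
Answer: 4920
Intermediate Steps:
l(c) = 2*c*(26 + c) (l(c) = (26 + c)*(2*c) = 2*c*(26 + c))
v(4)*l(15) = 4*(2*15*(26 + 15)) = 4*(2*15*41) = 4*1230 = 4920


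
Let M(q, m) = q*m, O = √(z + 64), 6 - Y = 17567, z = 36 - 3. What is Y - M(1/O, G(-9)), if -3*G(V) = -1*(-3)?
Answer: -17561 + √97/97 ≈ -17561.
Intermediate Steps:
G(V) = -1 (G(V) = -(-1)*(-3)/3 = -⅓*3 = -1)
z = 33
Y = -17561 (Y = 6 - 1*17567 = 6 - 17567 = -17561)
O = √97 (O = √(33 + 64) = √97 ≈ 9.8489)
M(q, m) = m*q
Y - M(1/O, G(-9)) = -17561 - (-1)/(√97) = -17561 - (-1)*√97/97 = -17561 + √97/97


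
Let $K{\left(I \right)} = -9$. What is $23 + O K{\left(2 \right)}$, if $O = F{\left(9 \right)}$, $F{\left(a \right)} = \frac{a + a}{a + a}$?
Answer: $14$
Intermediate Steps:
$F{\left(a \right)} = 1$ ($F{\left(a \right)} = \frac{2 a}{2 a} = 2 a \frac{1}{2 a} = 1$)
$O = 1$
$23 + O K{\left(2 \right)} = 23 + 1 \left(-9\right) = 23 - 9 = 14$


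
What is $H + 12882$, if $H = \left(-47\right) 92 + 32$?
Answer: $8590$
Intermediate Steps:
$H = -4292$ ($H = -4324 + 32 = -4292$)
$H + 12882 = -4292 + 12882 = 8590$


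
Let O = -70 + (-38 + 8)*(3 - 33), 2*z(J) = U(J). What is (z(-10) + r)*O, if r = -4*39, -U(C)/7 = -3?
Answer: -120765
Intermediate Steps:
U(C) = 21 (U(C) = -7*(-3) = 21)
z(J) = 21/2 (z(J) = (½)*21 = 21/2)
O = 830 (O = -70 - 30*(-30) = -70 + 900 = 830)
r = -156 (r = -1*156 = -156)
(z(-10) + r)*O = (21/2 - 156)*830 = -291/2*830 = -120765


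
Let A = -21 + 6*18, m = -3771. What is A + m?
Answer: -3684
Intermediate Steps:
A = 87 (A = -21 + 108 = 87)
A + m = 87 - 3771 = -3684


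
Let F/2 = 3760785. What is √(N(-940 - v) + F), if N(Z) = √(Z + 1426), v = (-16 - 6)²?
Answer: √(7521570 + √2) ≈ 2742.5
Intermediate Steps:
F = 7521570 (F = 2*3760785 = 7521570)
v = 484 (v = (-22)² = 484)
N(Z) = √(1426 + Z)
√(N(-940 - v) + F) = √(√(1426 + (-940 - 1*484)) + 7521570) = √(√(1426 + (-940 - 484)) + 7521570) = √(√(1426 - 1424) + 7521570) = √(√2 + 7521570) = √(7521570 + √2)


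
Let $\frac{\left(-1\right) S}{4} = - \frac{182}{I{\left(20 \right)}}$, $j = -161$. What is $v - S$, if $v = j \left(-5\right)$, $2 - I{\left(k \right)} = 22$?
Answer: $\frac{4207}{5} \approx 841.4$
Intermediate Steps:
$I{\left(k \right)} = -20$ ($I{\left(k \right)} = 2 - 22 = -20$)
$v = 805$ ($v = \left(-161\right) \left(-5\right) = 805$)
$S = - \frac{182}{5}$ ($S = - 4 \left(- \frac{182}{-20}\right) = - 4 \left(\left(-182\right) \left(- \frac{1}{20}\right)\right) = \left(-4\right) \frac{91}{10} = - \frac{182}{5} \approx -36.4$)
$v - S = 805 - - \frac{182}{5} = 805 + \frac{182}{5} = \frac{4207}{5}$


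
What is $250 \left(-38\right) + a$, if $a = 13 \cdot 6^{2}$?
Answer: $-9032$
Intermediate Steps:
$a = 468$ ($a = 13 \cdot 36 = 468$)
$250 \left(-38\right) + a = 250 \left(-38\right) + 468 = -9500 + 468 = -9032$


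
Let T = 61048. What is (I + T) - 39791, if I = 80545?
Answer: 101802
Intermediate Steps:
(I + T) - 39791 = (80545 + 61048) - 39791 = 141593 - 39791 = 101802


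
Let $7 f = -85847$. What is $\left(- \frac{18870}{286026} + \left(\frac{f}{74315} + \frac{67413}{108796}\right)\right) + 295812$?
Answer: $\frac{798101397135945382223}{2697998555213780} \approx 2.9581 \cdot 10^{5}$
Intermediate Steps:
$f = - \frac{85847}{7}$ ($f = \frac{1}{7} \left(-85847\right) = - \frac{85847}{7} \approx -12264.0$)
$\left(- \frac{18870}{286026} + \left(\frac{f}{74315} + \frac{67413}{108796}\right)\right) + 295812 = \left(- \frac{18870}{286026} + \left(- \frac{85847}{7 \cdot 74315} + \frac{67413}{108796}\right)\right) + 295812 = \left(\left(-18870\right) \frac{1}{286026} + \left(\left(- \frac{85847}{7}\right) \frac{1}{74315} + 67413 \cdot \frac{1}{108796}\right)\right) + 295812 = \left(- \frac{3145}{47671} + \left(- \frac{85847}{520205} + \frac{67413}{108796}\right)\right) + 295812 = \left(- \frac{3145}{47671} + \frac{25728769453}{56596223180}\right) + 295812 = \frac{1048521046692863}{2697998555213780} + 295812 = \frac{798101397135945382223}{2697998555213780}$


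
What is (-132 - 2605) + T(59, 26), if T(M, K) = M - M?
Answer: -2737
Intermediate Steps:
T(M, K) = 0
(-132 - 2605) + T(59, 26) = (-132 - 2605) + 0 = -2737 + 0 = -2737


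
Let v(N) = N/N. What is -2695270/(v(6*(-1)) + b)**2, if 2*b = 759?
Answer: -10781080/579121 ≈ -18.616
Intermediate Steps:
b = 759/2 (b = (1/2)*759 = 759/2 ≈ 379.50)
v(N) = 1
-2695270/(v(6*(-1)) + b)**2 = -2695270/(1 + 759/2)**2 = -2695270/((761/2)**2) = -2695270/579121/4 = -2695270*4/579121 = -10781080/579121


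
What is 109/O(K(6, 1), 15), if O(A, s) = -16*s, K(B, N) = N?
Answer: -109/240 ≈ -0.45417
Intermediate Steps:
109/O(K(6, 1), 15) = 109/((-16*15)) = 109/(-240) = 109*(-1/240) = -109/240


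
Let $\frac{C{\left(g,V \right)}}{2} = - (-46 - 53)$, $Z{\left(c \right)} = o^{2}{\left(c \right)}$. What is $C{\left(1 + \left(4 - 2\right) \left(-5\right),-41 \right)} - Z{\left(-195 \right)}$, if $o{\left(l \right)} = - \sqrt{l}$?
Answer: $393$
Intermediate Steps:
$Z{\left(c \right)} = c$ ($Z{\left(c \right)} = \left(- \sqrt{c}\right)^{2} = c$)
$C{\left(g,V \right)} = 198$ ($C{\left(g,V \right)} = 2 \left(- (-46 - 53)\right) = 2 \left(\left(-1\right) \left(-99\right)\right) = 2 \cdot 99 = 198$)
$C{\left(1 + \left(4 - 2\right) \left(-5\right),-41 \right)} - Z{\left(-195 \right)} = 198 - -195 = 198 + 195 = 393$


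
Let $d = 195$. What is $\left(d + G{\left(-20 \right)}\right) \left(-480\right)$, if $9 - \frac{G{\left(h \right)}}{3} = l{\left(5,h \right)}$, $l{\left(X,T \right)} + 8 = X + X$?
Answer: $-103680$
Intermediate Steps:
$l{\left(X,T \right)} = -8 + 2 X$ ($l{\left(X,T \right)} = -8 + \left(X + X\right) = -8 + 2 X$)
$G{\left(h \right)} = 21$ ($G{\left(h \right)} = 27 - 3 \left(-8 + 2 \cdot 5\right) = 27 - 3 \left(-8 + 10\right) = 27 - 6 = 21$)
$\left(d + G{\left(-20 \right)}\right) \left(-480\right) = \left(195 + 21\right) \left(-480\right) = 216 \left(-480\right) = -103680$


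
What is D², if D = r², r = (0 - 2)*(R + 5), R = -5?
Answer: 0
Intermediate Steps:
r = 0 (r = (0 - 2)*(-5 + 5) = -2*0 = 0)
D = 0 (D = 0² = 0)
D² = 0² = 0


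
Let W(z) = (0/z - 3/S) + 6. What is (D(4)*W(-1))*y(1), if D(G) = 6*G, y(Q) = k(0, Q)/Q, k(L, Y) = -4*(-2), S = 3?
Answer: 960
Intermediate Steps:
k(L, Y) = 8
y(Q) = 8/Q
W(z) = 5 (W(z) = (0/z - 3/3) + 6 = (0 - 3*⅓) + 6 = (0 - 1) + 6 = -1 + 6 = 5)
(D(4)*W(-1))*y(1) = ((6*4)*5)*(8/1) = (24*5)*(8*1) = 120*8 = 960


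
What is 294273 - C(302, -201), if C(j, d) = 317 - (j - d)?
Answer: 294459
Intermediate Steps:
C(j, d) = 317 + d - j (C(j, d) = 317 + (d - j) = 317 + d - j)
294273 - C(302, -201) = 294273 - (317 - 201 - 1*302) = 294273 - (317 - 201 - 302) = 294273 - 1*(-186) = 294273 + 186 = 294459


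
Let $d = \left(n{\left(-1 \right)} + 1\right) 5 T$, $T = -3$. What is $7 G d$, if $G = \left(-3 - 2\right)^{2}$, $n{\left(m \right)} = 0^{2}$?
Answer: $-2625$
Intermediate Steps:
$n{\left(m \right)} = 0$
$G = 25$ ($G = \left(-5\right)^{2} = 25$)
$d = -15$ ($d = \left(0 + 1\right) 5 \left(-3\right) = 1 \cdot 5 \left(-3\right) = 5 \left(-3\right) = -15$)
$7 G d = 7 \cdot 25 \left(-15\right) = 175 \left(-15\right) = -2625$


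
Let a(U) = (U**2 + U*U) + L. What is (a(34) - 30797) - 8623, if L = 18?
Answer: -37090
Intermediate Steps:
a(U) = 18 + 2*U**2 (a(U) = (U**2 + U*U) + 18 = (U**2 + U**2) + 18 = 2*U**2 + 18 = 18 + 2*U**2)
(a(34) - 30797) - 8623 = ((18 + 2*34**2) - 30797) - 8623 = ((18 + 2*1156) - 30797) - 8623 = ((18 + 2312) - 30797) - 8623 = (2330 - 30797) - 8623 = -28467 - 8623 = -37090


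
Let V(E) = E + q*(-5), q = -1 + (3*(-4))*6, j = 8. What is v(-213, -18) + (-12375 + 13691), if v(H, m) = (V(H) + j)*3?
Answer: 1796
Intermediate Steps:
q = -73 (q = -1 - 12*6 = -1 - 72 = -73)
V(E) = 365 + E (V(E) = E - 73*(-5) = E + 365 = 365 + E)
v(H, m) = 1119 + 3*H (v(H, m) = ((365 + H) + 8)*3 = (373 + H)*3 = 1119 + 3*H)
v(-213, -18) + (-12375 + 13691) = (1119 + 3*(-213)) + (-12375 + 13691) = (1119 - 639) + 1316 = 480 + 1316 = 1796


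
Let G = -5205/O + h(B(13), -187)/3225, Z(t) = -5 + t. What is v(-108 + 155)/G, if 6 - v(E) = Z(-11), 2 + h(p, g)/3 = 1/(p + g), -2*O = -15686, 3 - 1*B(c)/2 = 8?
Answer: -3654092915/110538686 ≈ -33.057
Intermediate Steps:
B(c) = -10 (B(c) = 6 - 2*8 = 6 - 16 = -10)
O = 7843 (O = -½*(-15686) = 7843)
h(p, g) = -6 + 3/(g + p) (h(p, g) = -6 + 3/(p + g) = -6 + 3/(g + p))
v(E) = 22 (v(E) = 6 - (-5 - 11) = 6 - 1*(-16) = 6 + 16 = 22)
G = -221077372/332190265 (G = -5205/7843 + (3*(1 - 2*(-187) - 2*(-10))/(-187 - 10))/3225 = -5205*1/7843 + (3*(1 + 374 + 20)/(-197))*(1/3225) = -5205/7843 + (3*(-1/197)*395)*(1/3225) = -5205/7843 - 1185/197*1/3225 = -5205/7843 - 79/42355 = -221077372/332190265 ≈ -0.66551)
v(-108 + 155)/G = 22/(-221077372/332190265) = 22*(-332190265/221077372) = -3654092915/110538686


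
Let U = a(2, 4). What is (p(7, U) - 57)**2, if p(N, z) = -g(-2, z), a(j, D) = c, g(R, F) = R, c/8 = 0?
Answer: 3025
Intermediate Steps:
c = 0 (c = 8*0 = 0)
a(j, D) = 0
U = 0
p(N, z) = 2 (p(N, z) = -1*(-2) = 2)
(p(7, U) - 57)**2 = (2 - 57)**2 = (-55)**2 = 3025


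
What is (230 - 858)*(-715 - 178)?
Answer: 560804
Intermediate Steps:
(230 - 858)*(-715 - 178) = -628*(-893) = 560804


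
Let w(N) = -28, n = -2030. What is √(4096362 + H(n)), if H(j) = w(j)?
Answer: 11*√33854 ≈ 2023.9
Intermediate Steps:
H(j) = -28
√(4096362 + H(n)) = √(4096362 - 28) = √4096334 = 11*√33854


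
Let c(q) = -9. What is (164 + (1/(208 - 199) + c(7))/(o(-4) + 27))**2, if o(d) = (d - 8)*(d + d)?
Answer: 32930635024/1225449 ≈ 26872.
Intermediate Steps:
o(d) = 2*d*(-8 + d) (o(d) = (-8 + d)*(2*d) = 2*d*(-8 + d))
(164 + (1/(208 - 199) + c(7))/(o(-4) + 27))**2 = (164 + (1/(208 - 199) - 9)/(2*(-4)*(-8 - 4) + 27))**2 = (164 + (1/9 - 9)/(2*(-4)*(-12) + 27))**2 = (164 + (1/9 - 9)/(96 + 27))**2 = (164 - 80/9/123)**2 = (164 - 80/9*1/123)**2 = (164 - 80/1107)**2 = (181468/1107)**2 = 32930635024/1225449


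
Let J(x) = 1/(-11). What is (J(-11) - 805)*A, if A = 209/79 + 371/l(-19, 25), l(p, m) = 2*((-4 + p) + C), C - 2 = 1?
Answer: 23190543/4345 ≈ 5337.3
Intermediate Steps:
C = 3 (C = 2 + 1 = 3)
J(x) = -1/11
l(p, m) = -2 + 2*p (l(p, m) = 2*((-4 + p) + 3) = 2*(-1 + p) = -2 + 2*p)
A = -20949/3160 (A = 209/79 + 371/(-2 + 2*(-19)) = 209*(1/79) + 371/(-2 - 38) = 209/79 + 371/(-40) = 209/79 + 371*(-1/40) = 209/79 - 371/40 = -20949/3160 ≈ -6.6294)
(J(-11) - 805)*A = (-1/11 - 805)*(-20949/3160) = -8856/11*(-20949/3160) = 23190543/4345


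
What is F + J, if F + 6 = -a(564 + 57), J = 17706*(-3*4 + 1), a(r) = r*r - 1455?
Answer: -578958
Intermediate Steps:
a(r) = -1455 + r² (a(r) = r² - 1455 = -1455 + r²)
J = -194766 (J = 17706*(-12 + 1) = 17706*(-11) = -194766)
F = -384192 (F = -6 - (-1455 + (564 + 57)²) = -6 - (-1455 + 621²) = -6 - (-1455 + 385641) = -6 - 1*384186 = -6 - 384186 = -384192)
F + J = -384192 - 194766 = -578958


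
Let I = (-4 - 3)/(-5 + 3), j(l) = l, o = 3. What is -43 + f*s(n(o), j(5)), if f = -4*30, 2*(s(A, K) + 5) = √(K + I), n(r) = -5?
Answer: 557 - 30*√34 ≈ 382.07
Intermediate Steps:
I = 7/2 (I = -7/(-2) = -7*(-½) = 7/2 ≈ 3.5000)
s(A, K) = -5 + √(7/2 + K)/2 (s(A, K) = -5 + √(K + 7/2)/2 = -5 + √(7/2 + K)/2)
f = -120
-43 + f*s(n(o), j(5)) = -43 - 120*(-5 + √(14 + 4*5)/4) = -43 - 120*(-5 + √(14 + 20)/4) = -43 - 120*(-5 + √34/4) = -43 + (600 - 30*√34) = 557 - 30*√34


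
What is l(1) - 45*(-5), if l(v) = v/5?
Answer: 1126/5 ≈ 225.20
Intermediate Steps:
l(v) = v/5 (l(v) = v*(⅕) = v/5)
l(1) - 45*(-5) = (⅕)*1 - 45*(-5) = ⅕ + 225 = 1126/5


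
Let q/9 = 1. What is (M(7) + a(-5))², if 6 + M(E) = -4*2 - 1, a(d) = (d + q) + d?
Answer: 256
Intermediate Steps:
q = 9 (q = 9*1 = 9)
a(d) = 9 + 2*d (a(d) = (d + 9) + d = (9 + d) + d = 9 + 2*d)
M(E) = -15 (M(E) = -6 + (-4*2 - 1) = -6 + (-8 - 1) = -6 - 9 = -15)
(M(7) + a(-5))² = (-15 + (9 + 2*(-5)))² = (-15 + (9 - 10))² = (-15 - 1)² = (-16)² = 256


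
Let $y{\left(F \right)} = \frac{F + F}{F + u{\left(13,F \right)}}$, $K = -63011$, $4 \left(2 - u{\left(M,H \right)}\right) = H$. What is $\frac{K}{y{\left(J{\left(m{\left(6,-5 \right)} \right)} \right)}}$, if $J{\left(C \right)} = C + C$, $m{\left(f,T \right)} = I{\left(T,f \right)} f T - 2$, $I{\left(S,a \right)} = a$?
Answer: $- \frac{1313537}{56} \approx -23456.0$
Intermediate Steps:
$u{\left(M,H \right)} = 2 - \frac{H}{4}$
$m{\left(f,T \right)} = -2 + T f^{2}$ ($m{\left(f,T \right)} = f f T - 2 = f^{2} T - 2 = T f^{2} - 2 = -2 + T f^{2}$)
$J{\left(C \right)} = 2 C$
$y{\left(F \right)} = \frac{2 F}{2 + \frac{3 F}{4}}$ ($y{\left(F \right)} = \frac{F + F}{F - \left(-2 + \frac{F}{4}\right)} = \frac{2 F}{2 + \frac{3 F}{4}}$)
$\frac{K}{y{\left(J{\left(m{\left(6,-5 \right)} \right)} \right)}} = - \frac{63011}{8 \cdot 2 \left(-2 - 5 \cdot 6^{2}\right) \frac{1}{8 + 3 \cdot 2 \left(-2 - 5 \cdot 6^{2}\right)}} = - \frac{63011}{8 \cdot 2 \left(-2 - 180\right) \frac{1}{8 + 3 \cdot 2 \left(-2 - 180\right)}} = - \frac{63011}{8 \cdot 2 \left(-182\right) \frac{1}{8 + 3 \cdot 2 \left(-182\right)}} = - \frac{63011}{8 \left(-364\right) \frac{1}{8 + 3 \left(-364\right)}} = - \frac{63011}{8 \left(-364\right) \frac{1}{8 - 1092}} = - \frac{63011}{8 \left(-364\right) \frac{1}{-1084}} = - \frac{63011}{8 \left(-364\right) \left(- \frac{1}{1084}\right)} = - \frac{63011}{\frac{728}{271}} = \left(-63011\right) \frac{271}{728} = - \frac{1313537}{56}$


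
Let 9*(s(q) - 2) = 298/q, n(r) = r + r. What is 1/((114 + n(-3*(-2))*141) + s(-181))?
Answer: 1629/2944934 ≈ 0.00055315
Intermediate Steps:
n(r) = 2*r
s(q) = 2 + 298/(9*q) (s(q) = 2 + (298/q)/9 = 2 + 298/(9*q))
1/((114 + n(-3*(-2))*141) + s(-181)) = 1/((114 + (2*(-3*(-2)))*141) + (2 + (298/9)/(-181))) = 1/((114 + (2*6)*141) + (2 + (298/9)*(-1/181))) = 1/((114 + 12*141) + (2 - 298/1629)) = 1/((114 + 1692) + 2960/1629) = 1/(1806 + 2960/1629) = 1/(2944934/1629) = 1629/2944934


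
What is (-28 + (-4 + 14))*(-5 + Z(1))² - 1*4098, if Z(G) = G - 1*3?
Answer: -4980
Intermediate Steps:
Z(G) = -3 + G (Z(G) = G - 3 = -3 + G)
(-28 + (-4 + 14))*(-5 + Z(1))² - 1*4098 = (-28 + (-4 + 14))*(-5 + (-3 + 1))² - 1*4098 = (-28 + 10)*(-5 - 2)² - 4098 = -18*(-7)² - 4098 = -18*49 - 4098 = -882 - 4098 = -4980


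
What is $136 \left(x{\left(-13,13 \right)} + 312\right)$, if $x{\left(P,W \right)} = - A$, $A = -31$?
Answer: $46648$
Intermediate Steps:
$x{\left(P,W \right)} = 31$ ($x{\left(P,W \right)} = \left(-1\right) \left(-31\right) = 31$)
$136 \left(x{\left(-13,13 \right)} + 312\right) = 136 \left(31 + 312\right) = 136 \cdot 343 = 46648$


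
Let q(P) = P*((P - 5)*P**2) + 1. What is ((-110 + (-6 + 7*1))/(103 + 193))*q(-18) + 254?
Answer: -14545749/296 ≈ -49141.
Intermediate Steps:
q(P) = 1 + P**3*(-5 + P) (q(P) = P*((-5 + P)*P**2) + 1 = P*(P**2*(-5 + P)) + 1 = P**3*(-5 + P) + 1 = 1 + P**3*(-5 + P))
((-110 + (-6 + 7*1))/(103 + 193))*q(-18) + 254 = ((-110 + (-6 + 7*1))/(103 + 193))*(1 + (-18)**4 - 5*(-18)**3) + 254 = ((-110 + (-6 + 7))/296)*(1 + 104976 - 5*(-5832)) + 254 = ((-110 + 1)*(1/296))*(1 + 104976 + 29160) + 254 = -109*1/296*134137 + 254 = -109/296*134137 + 254 = -14620933/296 + 254 = -14545749/296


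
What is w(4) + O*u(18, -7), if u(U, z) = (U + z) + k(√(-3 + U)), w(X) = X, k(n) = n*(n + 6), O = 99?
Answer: 2578 + 594*√15 ≈ 4878.6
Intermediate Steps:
k(n) = n*(6 + n)
u(U, z) = U + z + √(-3 + U)*(6 + √(-3 + U)) (u(U, z) = (U + z) + √(-3 + U)*(6 + √(-3 + U)) = U + z + √(-3 + U)*(6 + √(-3 + U)))
w(4) + O*u(18, -7) = 4 + 99*(-3 - 7 + 2*18 + 6*√(-3 + 18)) = 4 + 99*(-3 - 7 + 36 + 6*√15) = 4 + 99*(26 + 6*√15) = 4 + (2574 + 594*√15) = 2578 + 594*√15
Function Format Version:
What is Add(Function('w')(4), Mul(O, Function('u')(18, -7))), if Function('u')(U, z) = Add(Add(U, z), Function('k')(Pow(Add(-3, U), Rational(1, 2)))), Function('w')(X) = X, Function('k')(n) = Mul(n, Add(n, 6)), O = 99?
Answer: Add(2578, Mul(594, Pow(15, Rational(1, 2)))) ≈ 4878.6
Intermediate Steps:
Function('k')(n) = Mul(n, Add(6, n))
Function('u')(U, z) = Add(U, z, Mul(Pow(Add(-3, U), Rational(1, 2)), Add(6, Pow(Add(-3, U), Rational(1, 2))))) (Function('u')(U, z) = Add(Add(U, z), Mul(Pow(Add(-3, U), Rational(1, 2)), Add(6, Pow(Add(-3, U), Rational(1, 2))))) = Add(U, z, Mul(Pow(Add(-3, U), Rational(1, 2)), Add(6, Pow(Add(-3, U), Rational(1, 2))))))
Add(Function('w')(4), Mul(O, Function('u')(18, -7))) = Add(4, Mul(99, Add(-3, -7, Mul(2, 18), Mul(6, Pow(Add(-3, 18), Rational(1, 2)))))) = Add(4, Mul(99, Add(-3, -7, 36, Mul(6, Pow(15, Rational(1, 2)))))) = Add(4, Mul(99, Add(26, Mul(6, Pow(15, Rational(1, 2)))))) = Add(4, Add(2574, Mul(594, Pow(15, Rational(1, 2))))) = Add(2578, Mul(594, Pow(15, Rational(1, 2))))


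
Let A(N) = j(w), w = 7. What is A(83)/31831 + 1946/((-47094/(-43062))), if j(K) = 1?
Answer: 444565823151/249841519 ≈ 1779.4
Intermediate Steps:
A(N) = 1
A(83)/31831 + 1946/((-47094/(-43062))) = 1/31831 + 1946/((-47094/(-43062))) = 1*(1/31831) + 1946/((-47094*(-1/43062))) = 1/31831 + 1946/(7849/7177) = 1/31831 + 1946*(7177/7849) = 1/31831 + 13966442/7849 = 444565823151/249841519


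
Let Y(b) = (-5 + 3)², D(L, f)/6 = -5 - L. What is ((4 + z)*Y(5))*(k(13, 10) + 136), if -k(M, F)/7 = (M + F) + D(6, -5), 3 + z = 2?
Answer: 5244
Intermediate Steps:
z = -1 (z = -3 + 2 = -1)
D(L, f) = -30 - 6*L (D(L, f) = 6*(-5 - L) = -30 - 6*L)
k(M, F) = 462 - 7*F - 7*M (k(M, F) = -7*((M + F) + (-30 - 6*6)) = -7*((F + M) + (-30 - 36)) = -7*((F + M) - 66) = -7*(-66 + F + M) = 462 - 7*F - 7*M)
Y(b) = 4 (Y(b) = (-2)² = 4)
((4 + z)*Y(5))*(k(13, 10) + 136) = ((4 - 1)*4)*((462 - 7*10 - 7*13) + 136) = (3*4)*((462 - 70 - 91) + 136) = 12*(301 + 136) = 12*437 = 5244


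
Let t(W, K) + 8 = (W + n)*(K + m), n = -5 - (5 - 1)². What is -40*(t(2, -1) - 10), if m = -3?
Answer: -2320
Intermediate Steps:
n = -21 (n = -5 - 1*4² = -5 - 1*16 = -5 - 16 = -21)
t(W, K) = -8 + (-21 + W)*(-3 + K) (t(W, K) = -8 + (W - 21)*(K - 3) = -8 + (-21 + W)*(-3 + K))
-40*(t(2, -1) - 10) = -40*((55 - 21*(-1) - 3*2 - 1*2) - 10) = -40*((55 + 21 - 6 - 2) - 10) = -40*(68 - 10) = -40*58 = -2320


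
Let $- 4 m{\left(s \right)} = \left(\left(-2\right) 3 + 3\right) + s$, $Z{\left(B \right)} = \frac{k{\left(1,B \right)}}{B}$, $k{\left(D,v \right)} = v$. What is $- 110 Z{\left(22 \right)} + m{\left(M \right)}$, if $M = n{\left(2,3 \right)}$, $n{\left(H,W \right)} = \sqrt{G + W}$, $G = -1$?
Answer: $- \frac{437}{4} - \frac{\sqrt{2}}{4} \approx -109.6$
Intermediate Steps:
$n{\left(H,W \right)} = \sqrt{-1 + W}$
$M = \sqrt{2}$ ($M = \sqrt{-1 + 3} = \sqrt{2} \approx 1.4142$)
$Z{\left(B \right)} = 1$ ($Z{\left(B \right)} = \frac{B}{B} = 1$)
$m{\left(s \right)} = \frac{3}{4} - \frac{s}{4}$ ($m{\left(s \right)} = - \frac{\left(\left(-2\right) 3 + 3\right) + s}{4} = - \frac{\left(-6 + 3\right) + s}{4} = - \frac{-3 + s}{4} = \frac{3}{4} - \frac{s}{4}$)
$- 110 Z{\left(22 \right)} + m{\left(M \right)} = \left(-110\right) 1 + \left(\frac{3}{4} - \frac{\sqrt{2}}{4}\right) = -110 + \left(\frac{3}{4} - \frac{\sqrt{2}}{4}\right) = - \frac{437}{4} - \frac{\sqrt{2}}{4}$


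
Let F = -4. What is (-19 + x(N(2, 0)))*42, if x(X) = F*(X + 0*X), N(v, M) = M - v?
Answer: -462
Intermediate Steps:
x(X) = -4*X (x(X) = -4*(X + 0*X) = -4*(X + 0) = -4*X)
(-19 + x(N(2, 0)))*42 = (-19 - 4*(0 - 1*2))*42 = (-19 - 4*(0 - 2))*42 = (-19 - 4*(-2))*42 = (-19 + 8)*42 = -11*42 = -462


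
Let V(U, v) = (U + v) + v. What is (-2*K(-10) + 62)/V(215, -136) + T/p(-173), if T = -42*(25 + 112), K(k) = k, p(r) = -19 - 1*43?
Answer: 161447/1767 ≈ 91.368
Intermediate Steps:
p(r) = -62 (p(r) = -19 - 43 = -62)
T = -5754 (T = -42*137 = -5754)
V(U, v) = U + 2*v
(-2*K(-10) + 62)/V(215, -136) + T/p(-173) = (-2*(-10) + 62)/(215 + 2*(-136)) - 5754/(-62) = (20 + 62)/(215 - 272) - 5754*(-1/62) = 82/(-57) + 2877/31 = 82*(-1/57) + 2877/31 = -82/57 + 2877/31 = 161447/1767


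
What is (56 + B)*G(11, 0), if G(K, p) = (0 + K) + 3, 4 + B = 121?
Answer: 2422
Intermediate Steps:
B = 117 (B = -4 + 121 = 117)
G(K, p) = 3 + K (G(K, p) = K + 3 = 3 + K)
(56 + B)*G(11, 0) = (56 + 117)*(3 + 11) = 173*14 = 2422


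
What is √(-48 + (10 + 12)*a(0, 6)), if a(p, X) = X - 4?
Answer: 2*I ≈ 2.0*I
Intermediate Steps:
a(p, X) = -4 + X
√(-48 + (10 + 12)*a(0, 6)) = √(-48 + (10 + 12)*(-4 + 6)) = √(-48 + 22*2) = √(-48 + 44) = √(-4) = 2*I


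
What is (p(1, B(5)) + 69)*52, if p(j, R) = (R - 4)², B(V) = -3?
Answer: 6136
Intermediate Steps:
p(j, R) = (-4 + R)²
(p(1, B(5)) + 69)*52 = ((-4 - 3)² + 69)*52 = ((-7)² + 69)*52 = (49 + 69)*52 = 118*52 = 6136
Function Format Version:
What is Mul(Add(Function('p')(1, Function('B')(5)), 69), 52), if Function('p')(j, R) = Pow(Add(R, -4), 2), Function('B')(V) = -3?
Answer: 6136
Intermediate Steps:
Function('p')(j, R) = Pow(Add(-4, R), 2)
Mul(Add(Function('p')(1, Function('B')(5)), 69), 52) = Mul(Add(Pow(Add(-4, -3), 2), 69), 52) = Mul(Add(Pow(-7, 2), 69), 52) = Mul(Add(49, 69), 52) = Mul(118, 52) = 6136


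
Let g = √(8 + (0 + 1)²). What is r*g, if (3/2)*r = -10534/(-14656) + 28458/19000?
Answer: 168457/38000 ≈ 4.4331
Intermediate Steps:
g = 3 (g = √(8 + 1²) = √(8 + 1) = √9 = 3)
r = 168457/114000 (r = 2*(-10534/(-14656) + 28458/19000)/3 = 2*(-10534*(-1/14656) + 28458*(1/19000))/3 = 2*(23/32 + 14229/9500)/3 = (⅔)*(168457/76000) = 168457/114000 ≈ 1.4777)
r*g = (168457/114000)*3 = 168457/38000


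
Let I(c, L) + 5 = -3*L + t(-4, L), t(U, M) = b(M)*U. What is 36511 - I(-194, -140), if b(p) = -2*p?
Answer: 37216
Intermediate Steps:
t(U, M) = -2*M*U (t(U, M) = (-2*M)*U = -2*M*U)
I(c, L) = -5 + 5*L (I(c, L) = -5 + (-3*L - 2*L*(-4)) = -5 + (-3*L + 8*L) = -5 + 5*L)
36511 - I(-194, -140) = 36511 - (-5 + 5*(-140)) = 36511 - (-5 - 700) = 36511 - 1*(-705) = 36511 + 705 = 37216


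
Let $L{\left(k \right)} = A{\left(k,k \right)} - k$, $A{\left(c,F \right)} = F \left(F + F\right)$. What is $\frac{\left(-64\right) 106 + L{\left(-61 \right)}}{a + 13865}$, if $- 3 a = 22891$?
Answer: $\frac{2157}{18704} \approx 0.11532$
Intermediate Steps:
$a = - \frac{22891}{3}$ ($a = \left(- \frac{1}{3}\right) 22891 = - \frac{22891}{3} \approx -7630.3$)
$A{\left(c,F \right)} = 2 F^{2}$ ($A{\left(c,F \right)} = F 2 F = 2 F^{2}$)
$L{\left(k \right)} = - k + 2 k^{2}$ ($L{\left(k \right)} = 2 k^{2} - k = - k + 2 k^{2}$)
$\frac{\left(-64\right) 106 + L{\left(-61 \right)}}{a + 13865} = \frac{\left(-64\right) 106 - 61 \left(-1 + 2 \left(-61\right)\right)}{- \frac{22891}{3} + 13865} = \frac{-6784 - 61 \left(-1 - 122\right)}{\frac{18704}{3}} = \left(-6784 - -7503\right) \frac{3}{18704} = \left(-6784 + 7503\right) \frac{3}{18704} = 719 \cdot \frac{3}{18704} = \frac{2157}{18704}$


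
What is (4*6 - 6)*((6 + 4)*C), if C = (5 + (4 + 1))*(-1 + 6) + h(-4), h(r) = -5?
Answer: 8100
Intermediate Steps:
C = 45 (C = (5 + (4 + 1))*(-1 + 6) - 5 = (5 + 5)*5 - 5 = 10*5 - 5 = 50 - 5 = 45)
(4*6 - 6)*((6 + 4)*C) = (4*6 - 6)*((6 + 4)*45) = (24 - 6)*(10*45) = 18*450 = 8100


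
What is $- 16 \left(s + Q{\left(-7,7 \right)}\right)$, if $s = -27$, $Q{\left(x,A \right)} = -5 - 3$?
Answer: $560$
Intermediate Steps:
$Q{\left(x,A \right)} = -8$
$- 16 \left(s + Q{\left(-7,7 \right)}\right) = - 16 \left(-27 - 8\right) = \left(-16\right) \left(-35\right) = 560$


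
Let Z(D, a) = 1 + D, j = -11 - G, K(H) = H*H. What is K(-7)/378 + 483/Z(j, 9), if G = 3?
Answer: -25991/702 ≈ -37.024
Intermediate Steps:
K(H) = H**2
j = -14 (j = -11 - 1*3 = -11 - 3 = -14)
K(-7)/378 + 483/Z(j, 9) = (-7)**2/378 + 483/(1 - 14) = 49*(1/378) + 483/(-13) = 7/54 + 483*(-1/13) = 7/54 - 483/13 = -25991/702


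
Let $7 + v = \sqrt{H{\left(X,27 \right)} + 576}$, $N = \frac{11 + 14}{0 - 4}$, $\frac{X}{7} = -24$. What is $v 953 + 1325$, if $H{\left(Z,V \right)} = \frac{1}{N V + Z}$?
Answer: $-5346 + \frac{1906 \sqrt{261273549}}{1347} \approx 17526.0$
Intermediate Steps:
$X = -168$ ($X = 7 \left(-24\right) = -168$)
$N = - \frac{25}{4}$ ($N = \frac{25}{-4} = 25 \left(- \frac{1}{4}\right) = - \frac{25}{4} \approx -6.25$)
$H{\left(Z,V \right)} = \frac{1}{Z - \frac{25 V}{4}}$ ($H{\left(Z,V \right)} = \frac{1}{- \frac{25 V}{4} + Z} = \frac{1}{Z - \frac{25 V}{4}}$)
$v = -7 + \frac{2 \sqrt{261273549}}{1347}$ ($v = -7 + \sqrt{- \frac{4}{\left(-4\right) \left(-168\right) + 25 \cdot 27} + 576} = -7 + \sqrt{- \frac{4}{672 + 675} + 576} = -7 + \sqrt{- \frac{4}{1347} + 576} = -7 + \sqrt{\frac{775868}{1347}} = -7 + \frac{2 \sqrt{261273549}}{1347} \approx 17.0$)
$v 953 + 1325 = \left(-7 + \frac{2 \sqrt{261273549}}{1347}\right) 953 + 1325 = \left(-6671 + \frac{1906 \sqrt{261273549}}{1347}\right) + 1325 = -5346 + \frac{1906 \sqrt{261273549}}{1347}$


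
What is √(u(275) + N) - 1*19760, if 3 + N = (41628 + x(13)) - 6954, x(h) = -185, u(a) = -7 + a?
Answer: -19760 + √34754 ≈ -19574.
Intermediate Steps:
N = 34486 (N = -3 + ((41628 - 185) - 6954) = -3 + (41443 - 6954) = -3 + 34489 = 34486)
√(u(275) + N) - 1*19760 = √((-7 + 275) + 34486) - 1*19760 = √(268 + 34486) - 19760 = √34754 - 19760 = -19760 + √34754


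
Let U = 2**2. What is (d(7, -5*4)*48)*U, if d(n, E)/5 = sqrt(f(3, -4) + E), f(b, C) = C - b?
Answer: 2880*I*sqrt(3) ≈ 4988.3*I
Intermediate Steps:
U = 4
d(n, E) = 5*sqrt(-7 + E) (d(n, E) = 5*sqrt((-4 - 1*3) + E) = 5*sqrt((-4 - 3) + E) = 5*sqrt(-7 + E))
(d(7, -5*4)*48)*U = ((5*sqrt(-7 - 5*4))*48)*4 = ((5*sqrt(-7 - 20))*48)*4 = ((5*sqrt(-27))*48)*4 = ((5*(3*I*sqrt(3)))*48)*4 = ((15*I*sqrt(3))*48)*4 = (720*I*sqrt(3))*4 = 2880*I*sqrt(3)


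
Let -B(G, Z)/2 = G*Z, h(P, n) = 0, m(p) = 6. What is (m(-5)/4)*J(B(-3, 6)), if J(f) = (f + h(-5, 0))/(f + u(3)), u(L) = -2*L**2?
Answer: 3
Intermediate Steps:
B(G, Z) = -2*G*Z
J(f) = f/(-18 + f) (J(f) = (f + 0)/(f - 2*3**2) = f/(f - 2*9) = f/(f - 18) = f/(-18 + f))
(m(-5)/4)*J(B(-3, 6)) = (6/4)*((-2*(-3)*6)/(-18 - 2*(-3)*6)) = (6*(1/4))*(36/(-18 + 36)) = 3*(36/18)/2 = 3*(36*(1/18))/2 = (3/2)*2 = 3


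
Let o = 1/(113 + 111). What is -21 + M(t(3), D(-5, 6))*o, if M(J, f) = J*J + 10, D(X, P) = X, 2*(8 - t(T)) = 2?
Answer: -4645/224 ≈ -20.737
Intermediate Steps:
t(T) = 7 (t(T) = 8 - ½*2 = 8 - 1 = 7)
o = 1/224 ≈ 0.0044643
M(J, f) = 10 + J² (M(J, f) = J² + 10 = 10 + J²)
-21 + M(t(3), D(-5, 6))*o = -21 + (10 + 7²)*(1/224) = -21 + (10 + 49)*(1/224) = -21 + 59*(1/224) = -21 + 59/224 = -4645/224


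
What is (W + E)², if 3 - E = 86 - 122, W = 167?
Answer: 42436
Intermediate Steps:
E = 39 (E = 3 - (86 - 122) = 3 - 1*(-36) = 3 + 36 = 39)
(W + E)² = (167 + 39)² = 206² = 42436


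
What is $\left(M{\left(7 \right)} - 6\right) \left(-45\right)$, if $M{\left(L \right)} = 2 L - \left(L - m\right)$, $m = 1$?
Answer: $-90$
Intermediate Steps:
$M{\left(L \right)} = 1 + L$ ($M{\left(L \right)} = 2 L - \left(-1 + L\right) = 1 + L$)
$\left(M{\left(7 \right)} - 6\right) \left(-45\right) = \left(\left(1 + 7\right) - 6\right) \left(-45\right) = \left(8 - 6\right) \left(-45\right) = 2 \left(-45\right) = -90$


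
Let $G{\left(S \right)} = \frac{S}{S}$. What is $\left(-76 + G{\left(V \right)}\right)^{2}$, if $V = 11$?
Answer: $5625$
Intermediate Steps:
$G{\left(S \right)} = 1$
$\left(-76 + G{\left(V \right)}\right)^{2} = \left(-76 + 1\right)^{2} = \left(-75\right)^{2} = 5625$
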